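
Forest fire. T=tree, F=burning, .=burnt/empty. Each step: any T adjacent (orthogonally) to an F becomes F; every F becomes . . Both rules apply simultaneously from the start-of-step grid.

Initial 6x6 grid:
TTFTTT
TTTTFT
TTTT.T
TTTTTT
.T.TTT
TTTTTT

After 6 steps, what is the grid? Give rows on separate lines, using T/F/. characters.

Step 1: 6 trees catch fire, 2 burn out
  TF.FFT
  TTFF.F
  TTTT.T
  TTTTTT
  .T.TTT
  TTTTTT
Step 2: 6 trees catch fire, 6 burn out
  F....F
  TF....
  TTFF.F
  TTTTTT
  .T.TTT
  TTTTTT
Step 3: 5 trees catch fire, 6 burn out
  ......
  F.....
  TF....
  TTFFTF
  .T.TTT
  TTTTTT
Step 4: 5 trees catch fire, 5 burn out
  ......
  ......
  F.....
  TF..F.
  .T.FTF
  TTTTTT
Step 5: 5 trees catch fire, 5 burn out
  ......
  ......
  ......
  F.....
  .F..F.
  TTTFTF
Step 6: 3 trees catch fire, 5 burn out
  ......
  ......
  ......
  ......
  ......
  TFF.F.

......
......
......
......
......
TFF.F.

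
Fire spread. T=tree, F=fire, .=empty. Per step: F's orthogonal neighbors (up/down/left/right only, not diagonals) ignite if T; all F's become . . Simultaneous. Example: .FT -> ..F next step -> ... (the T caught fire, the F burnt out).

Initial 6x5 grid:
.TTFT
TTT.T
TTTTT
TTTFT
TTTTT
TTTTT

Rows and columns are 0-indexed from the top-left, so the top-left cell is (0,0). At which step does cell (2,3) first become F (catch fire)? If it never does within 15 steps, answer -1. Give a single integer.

Step 1: cell (2,3)='F' (+6 fires, +2 burnt)
  -> target ignites at step 1
Step 2: cell (2,3)='.' (+9 fires, +6 burnt)
Step 3: cell (2,3)='.' (+6 fires, +9 burnt)
Step 4: cell (2,3)='.' (+4 fires, +6 burnt)
Step 5: cell (2,3)='.' (+1 fires, +4 burnt)
Step 6: cell (2,3)='.' (+0 fires, +1 burnt)
  fire out at step 6

1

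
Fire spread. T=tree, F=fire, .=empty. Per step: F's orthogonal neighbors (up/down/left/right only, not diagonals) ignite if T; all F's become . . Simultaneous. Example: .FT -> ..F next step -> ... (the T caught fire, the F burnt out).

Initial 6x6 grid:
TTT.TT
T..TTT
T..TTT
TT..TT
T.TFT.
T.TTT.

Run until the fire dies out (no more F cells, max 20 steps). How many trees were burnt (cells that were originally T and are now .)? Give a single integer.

Step 1: +3 fires, +1 burnt (F count now 3)
Step 2: +3 fires, +3 burnt (F count now 3)
Step 3: +2 fires, +3 burnt (F count now 2)
Step 4: +3 fires, +2 burnt (F count now 3)
Step 5: +3 fires, +3 burnt (F count now 3)
Step 6: +1 fires, +3 burnt (F count now 1)
Step 7: +0 fires, +1 burnt (F count now 0)
Fire out after step 7
Initially T: 24, now '.': 27
Total burnt (originally-T cells now '.'): 15

Answer: 15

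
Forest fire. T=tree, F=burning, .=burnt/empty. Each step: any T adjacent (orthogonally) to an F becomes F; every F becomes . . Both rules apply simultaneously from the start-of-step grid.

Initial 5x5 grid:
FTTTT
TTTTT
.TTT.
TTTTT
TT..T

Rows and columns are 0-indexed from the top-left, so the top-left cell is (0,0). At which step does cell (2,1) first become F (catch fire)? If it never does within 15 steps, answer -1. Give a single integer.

Step 1: cell (2,1)='T' (+2 fires, +1 burnt)
Step 2: cell (2,1)='T' (+2 fires, +2 burnt)
Step 3: cell (2,1)='F' (+3 fires, +2 burnt)
  -> target ignites at step 3
Step 4: cell (2,1)='.' (+4 fires, +3 burnt)
Step 5: cell (2,1)='.' (+5 fires, +4 burnt)
Step 6: cell (2,1)='.' (+2 fires, +5 burnt)
Step 7: cell (2,1)='.' (+1 fires, +2 burnt)
Step 8: cell (2,1)='.' (+1 fires, +1 burnt)
Step 9: cell (2,1)='.' (+0 fires, +1 burnt)
  fire out at step 9

3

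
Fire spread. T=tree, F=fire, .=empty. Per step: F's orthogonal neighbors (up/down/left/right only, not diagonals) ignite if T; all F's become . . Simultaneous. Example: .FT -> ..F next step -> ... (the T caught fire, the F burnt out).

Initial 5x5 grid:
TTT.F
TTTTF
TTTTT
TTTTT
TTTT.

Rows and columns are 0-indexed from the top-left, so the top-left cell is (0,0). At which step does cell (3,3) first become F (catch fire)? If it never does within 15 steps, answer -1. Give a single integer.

Step 1: cell (3,3)='T' (+2 fires, +2 burnt)
Step 2: cell (3,3)='T' (+3 fires, +2 burnt)
Step 3: cell (3,3)='F' (+4 fires, +3 burnt)
  -> target ignites at step 3
Step 4: cell (3,3)='.' (+5 fires, +4 burnt)
Step 5: cell (3,3)='.' (+4 fires, +5 burnt)
Step 6: cell (3,3)='.' (+2 fires, +4 burnt)
Step 7: cell (3,3)='.' (+1 fires, +2 burnt)
Step 8: cell (3,3)='.' (+0 fires, +1 burnt)
  fire out at step 8

3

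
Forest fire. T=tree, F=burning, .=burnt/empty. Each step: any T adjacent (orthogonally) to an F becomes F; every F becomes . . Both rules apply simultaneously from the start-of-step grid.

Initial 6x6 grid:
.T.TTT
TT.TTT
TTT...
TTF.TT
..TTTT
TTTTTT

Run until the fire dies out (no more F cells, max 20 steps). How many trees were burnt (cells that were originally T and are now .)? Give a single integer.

Answer: 20

Derivation:
Step 1: +3 fires, +1 burnt (F count now 3)
Step 2: +4 fires, +3 burnt (F count now 4)
Step 3: +5 fires, +4 burnt (F count now 5)
Step 4: +6 fires, +5 burnt (F count now 6)
Step 5: +2 fires, +6 burnt (F count now 2)
Step 6: +0 fires, +2 burnt (F count now 0)
Fire out after step 6
Initially T: 26, now '.': 30
Total burnt (originally-T cells now '.'): 20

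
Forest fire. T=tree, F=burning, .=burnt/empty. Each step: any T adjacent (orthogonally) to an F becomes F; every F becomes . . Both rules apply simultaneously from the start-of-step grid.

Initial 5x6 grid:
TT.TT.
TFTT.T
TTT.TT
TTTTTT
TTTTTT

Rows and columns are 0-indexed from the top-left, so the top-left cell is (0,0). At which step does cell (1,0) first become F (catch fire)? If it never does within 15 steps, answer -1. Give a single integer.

Step 1: cell (1,0)='F' (+4 fires, +1 burnt)
  -> target ignites at step 1
Step 2: cell (1,0)='.' (+5 fires, +4 burnt)
Step 3: cell (1,0)='.' (+4 fires, +5 burnt)
Step 4: cell (1,0)='.' (+4 fires, +4 burnt)
Step 5: cell (1,0)='.' (+2 fires, +4 burnt)
Step 6: cell (1,0)='.' (+3 fires, +2 burnt)
Step 7: cell (1,0)='.' (+2 fires, +3 burnt)
Step 8: cell (1,0)='.' (+1 fires, +2 burnt)
Step 9: cell (1,0)='.' (+0 fires, +1 burnt)
  fire out at step 9

1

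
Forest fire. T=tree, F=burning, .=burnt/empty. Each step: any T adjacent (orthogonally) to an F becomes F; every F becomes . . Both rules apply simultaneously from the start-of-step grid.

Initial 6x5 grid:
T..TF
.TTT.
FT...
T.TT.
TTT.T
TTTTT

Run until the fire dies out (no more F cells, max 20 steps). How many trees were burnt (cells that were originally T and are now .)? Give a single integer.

Answer: 17

Derivation:
Step 1: +3 fires, +2 burnt (F count now 3)
Step 2: +3 fires, +3 burnt (F count now 3)
Step 3: +3 fires, +3 burnt (F count now 3)
Step 4: +2 fires, +3 burnt (F count now 2)
Step 5: +2 fires, +2 burnt (F count now 2)
Step 6: +2 fires, +2 burnt (F count now 2)
Step 7: +1 fires, +2 burnt (F count now 1)
Step 8: +1 fires, +1 burnt (F count now 1)
Step 9: +0 fires, +1 burnt (F count now 0)
Fire out after step 9
Initially T: 18, now '.': 29
Total burnt (originally-T cells now '.'): 17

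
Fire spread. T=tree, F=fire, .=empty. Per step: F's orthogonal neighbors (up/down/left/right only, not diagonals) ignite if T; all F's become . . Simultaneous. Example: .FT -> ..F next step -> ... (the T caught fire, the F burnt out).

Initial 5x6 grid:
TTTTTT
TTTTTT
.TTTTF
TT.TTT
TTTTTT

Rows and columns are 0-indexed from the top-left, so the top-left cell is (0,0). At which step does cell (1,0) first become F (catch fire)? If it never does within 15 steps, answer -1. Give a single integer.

Step 1: cell (1,0)='T' (+3 fires, +1 burnt)
Step 2: cell (1,0)='T' (+5 fires, +3 burnt)
Step 3: cell (1,0)='T' (+5 fires, +5 burnt)
Step 4: cell (1,0)='T' (+4 fires, +5 burnt)
Step 5: cell (1,0)='T' (+4 fires, +4 burnt)
Step 6: cell (1,0)='F' (+4 fires, +4 burnt)
  -> target ignites at step 6
Step 7: cell (1,0)='.' (+2 fires, +4 burnt)
Step 8: cell (1,0)='.' (+0 fires, +2 burnt)
  fire out at step 8

6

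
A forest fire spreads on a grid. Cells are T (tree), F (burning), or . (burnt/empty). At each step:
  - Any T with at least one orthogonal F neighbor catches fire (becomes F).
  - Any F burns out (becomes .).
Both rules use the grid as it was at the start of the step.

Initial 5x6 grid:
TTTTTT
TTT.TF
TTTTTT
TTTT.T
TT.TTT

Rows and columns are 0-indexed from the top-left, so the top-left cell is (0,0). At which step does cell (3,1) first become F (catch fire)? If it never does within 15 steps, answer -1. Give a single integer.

Step 1: cell (3,1)='T' (+3 fires, +1 burnt)
Step 2: cell (3,1)='T' (+3 fires, +3 burnt)
Step 3: cell (3,1)='T' (+3 fires, +3 burnt)
Step 4: cell (3,1)='T' (+4 fires, +3 burnt)
Step 5: cell (3,1)='T' (+5 fires, +4 burnt)
Step 6: cell (3,1)='F' (+4 fires, +5 burnt)
  -> target ignites at step 6
Step 7: cell (3,1)='.' (+3 fires, +4 burnt)
Step 8: cell (3,1)='.' (+1 fires, +3 burnt)
Step 9: cell (3,1)='.' (+0 fires, +1 burnt)
  fire out at step 9

6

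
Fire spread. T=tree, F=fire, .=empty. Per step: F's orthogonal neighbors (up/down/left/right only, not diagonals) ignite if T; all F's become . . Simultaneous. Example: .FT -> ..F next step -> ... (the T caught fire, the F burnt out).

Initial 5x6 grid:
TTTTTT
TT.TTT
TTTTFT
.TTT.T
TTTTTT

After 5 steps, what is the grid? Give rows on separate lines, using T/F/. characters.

Step 1: 3 trees catch fire, 1 burn out
  TTTTTT
  TT.TFT
  TTTF.F
  .TTT.T
  TTTTTT
Step 2: 6 trees catch fire, 3 burn out
  TTTTFT
  TT.F.F
  TTF...
  .TTF.F
  TTTTTT
Step 3: 6 trees catch fire, 6 burn out
  TTTF.F
  TT....
  TF....
  .TF...
  TTTFTF
Step 4: 6 trees catch fire, 6 burn out
  TTF...
  TF....
  F.....
  .F....
  TTF.F.
Step 5: 3 trees catch fire, 6 burn out
  TF....
  F.....
  ......
  ......
  TF....

TF....
F.....
......
......
TF....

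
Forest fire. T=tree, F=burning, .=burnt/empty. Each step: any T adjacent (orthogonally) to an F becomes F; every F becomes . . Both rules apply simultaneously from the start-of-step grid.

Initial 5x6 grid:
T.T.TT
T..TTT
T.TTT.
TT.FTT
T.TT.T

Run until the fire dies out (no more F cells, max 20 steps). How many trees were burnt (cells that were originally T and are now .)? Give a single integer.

Answer: 13

Derivation:
Step 1: +3 fires, +1 burnt (F count now 3)
Step 2: +5 fires, +3 burnt (F count now 5)
Step 3: +2 fires, +5 burnt (F count now 2)
Step 4: +2 fires, +2 burnt (F count now 2)
Step 5: +1 fires, +2 burnt (F count now 1)
Step 6: +0 fires, +1 burnt (F count now 0)
Fire out after step 6
Initially T: 20, now '.': 23
Total burnt (originally-T cells now '.'): 13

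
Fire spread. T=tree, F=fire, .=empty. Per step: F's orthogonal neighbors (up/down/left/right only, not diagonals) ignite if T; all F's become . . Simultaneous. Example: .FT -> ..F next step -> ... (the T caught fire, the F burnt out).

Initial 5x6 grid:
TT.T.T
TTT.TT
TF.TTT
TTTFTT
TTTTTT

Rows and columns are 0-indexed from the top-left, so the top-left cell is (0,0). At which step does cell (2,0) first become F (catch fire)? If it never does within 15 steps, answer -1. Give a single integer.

Step 1: cell (2,0)='F' (+7 fires, +2 burnt)
  -> target ignites at step 1
Step 2: cell (2,0)='.' (+9 fires, +7 burnt)
Step 3: cell (2,0)='.' (+5 fires, +9 burnt)
Step 4: cell (2,0)='.' (+1 fires, +5 burnt)
Step 5: cell (2,0)='.' (+1 fires, +1 burnt)
Step 6: cell (2,0)='.' (+0 fires, +1 burnt)
  fire out at step 6

1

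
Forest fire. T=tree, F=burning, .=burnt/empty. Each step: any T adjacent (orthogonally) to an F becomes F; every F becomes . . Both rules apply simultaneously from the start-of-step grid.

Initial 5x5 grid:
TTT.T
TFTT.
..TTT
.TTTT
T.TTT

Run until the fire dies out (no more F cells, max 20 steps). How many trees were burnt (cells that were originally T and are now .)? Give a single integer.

Answer: 16

Derivation:
Step 1: +3 fires, +1 burnt (F count now 3)
Step 2: +4 fires, +3 burnt (F count now 4)
Step 3: +2 fires, +4 burnt (F count now 2)
Step 4: +4 fires, +2 burnt (F count now 4)
Step 5: +2 fires, +4 burnt (F count now 2)
Step 6: +1 fires, +2 burnt (F count now 1)
Step 7: +0 fires, +1 burnt (F count now 0)
Fire out after step 7
Initially T: 18, now '.': 23
Total burnt (originally-T cells now '.'): 16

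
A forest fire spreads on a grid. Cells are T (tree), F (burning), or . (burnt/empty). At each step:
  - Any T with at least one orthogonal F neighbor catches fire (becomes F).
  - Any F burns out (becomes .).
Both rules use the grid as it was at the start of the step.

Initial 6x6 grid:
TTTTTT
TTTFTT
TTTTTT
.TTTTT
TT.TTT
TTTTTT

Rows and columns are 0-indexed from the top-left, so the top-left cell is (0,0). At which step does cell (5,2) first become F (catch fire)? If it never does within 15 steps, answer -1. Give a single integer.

Step 1: cell (5,2)='T' (+4 fires, +1 burnt)
Step 2: cell (5,2)='T' (+7 fires, +4 burnt)
Step 3: cell (5,2)='T' (+8 fires, +7 burnt)
Step 4: cell (5,2)='T' (+6 fires, +8 burnt)
Step 5: cell (5,2)='F' (+4 fires, +6 burnt)
  -> target ignites at step 5
Step 6: cell (5,2)='.' (+3 fires, +4 burnt)
Step 7: cell (5,2)='.' (+1 fires, +3 burnt)
Step 8: cell (5,2)='.' (+0 fires, +1 burnt)
  fire out at step 8

5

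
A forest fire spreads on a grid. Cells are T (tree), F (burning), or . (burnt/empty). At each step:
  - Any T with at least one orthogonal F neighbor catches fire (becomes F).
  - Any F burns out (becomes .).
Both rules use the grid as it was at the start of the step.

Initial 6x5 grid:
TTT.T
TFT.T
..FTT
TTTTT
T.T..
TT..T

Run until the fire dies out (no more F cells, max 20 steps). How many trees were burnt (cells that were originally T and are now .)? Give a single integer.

Step 1: +5 fires, +2 burnt (F count now 5)
Step 2: +6 fires, +5 burnt (F count now 6)
Step 3: +3 fires, +6 burnt (F count now 3)
Step 4: +2 fires, +3 burnt (F count now 2)
Step 5: +1 fires, +2 burnt (F count now 1)
Step 6: +1 fires, +1 burnt (F count now 1)
Step 7: +0 fires, +1 burnt (F count now 0)
Fire out after step 7
Initially T: 19, now '.': 29
Total burnt (originally-T cells now '.'): 18

Answer: 18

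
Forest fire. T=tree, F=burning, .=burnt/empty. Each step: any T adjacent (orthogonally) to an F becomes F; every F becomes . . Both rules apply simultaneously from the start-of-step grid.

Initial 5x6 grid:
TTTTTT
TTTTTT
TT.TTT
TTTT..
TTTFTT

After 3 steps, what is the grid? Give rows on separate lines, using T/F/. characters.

Step 1: 3 trees catch fire, 1 burn out
  TTTTTT
  TTTTTT
  TT.TTT
  TTTF..
  TTF.FT
Step 2: 4 trees catch fire, 3 burn out
  TTTTTT
  TTTTTT
  TT.FTT
  TTF...
  TF...F
Step 3: 4 trees catch fire, 4 burn out
  TTTTTT
  TTTFTT
  TT..FT
  TF....
  F.....

TTTTTT
TTTFTT
TT..FT
TF....
F.....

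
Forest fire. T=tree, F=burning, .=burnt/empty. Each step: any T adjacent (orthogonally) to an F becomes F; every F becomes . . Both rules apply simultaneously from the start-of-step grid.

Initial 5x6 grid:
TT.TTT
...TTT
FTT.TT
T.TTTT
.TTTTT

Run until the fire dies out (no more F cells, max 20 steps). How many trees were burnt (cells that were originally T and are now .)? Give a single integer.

Step 1: +2 fires, +1 burnt (F count now 2)
Step 2: +1 fires, +2 burnt (F count now 1)
Step 3: +1 fires, +1 burnt (F count now 1)
Step 4: +2 fires, +1 burnt (F count now 2)
Step 5: +3 fires, +2 burnt (F count now 3)
Step 6: +3 fires, +3 burnt (F count now 3)
Step 7: +3 fires, +3 burnt (F count now 3)
Step 8: +3 fires, +3 burnt (F count now 3)
Step 9: +2 fires, +3 burnt (F count now 2)
Step 10: +0 fires, +2 burnt (F count now 0)
Fire out after step 10
Initially T: 22, now '.': 28
Total burnt (originally-T cells now '.'): 20

Answer: 20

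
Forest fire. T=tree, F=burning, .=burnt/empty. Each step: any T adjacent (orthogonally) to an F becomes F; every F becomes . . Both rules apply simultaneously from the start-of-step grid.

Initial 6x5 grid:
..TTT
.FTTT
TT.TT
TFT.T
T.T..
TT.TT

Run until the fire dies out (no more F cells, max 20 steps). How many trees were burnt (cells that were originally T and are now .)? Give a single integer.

Step 1: +4 fires, +2 burnt (F count now 4)
Step 2: +5 fires, +4 burnt (F count now 5)
Step 3: +4 fires, +5 burnt (F count now 4)
Step 4: +3 fires, +4 burnt (F count now 3)
Step 5: +1 fires, +3 burnt (F count now 1)
Step 6: +0 fires, +1 burnt (F count now 0)
Fire out after step 6
Initially T: 19, now '.': 28
Total burnt (originally-T cells now '.'): 17

Answer: 17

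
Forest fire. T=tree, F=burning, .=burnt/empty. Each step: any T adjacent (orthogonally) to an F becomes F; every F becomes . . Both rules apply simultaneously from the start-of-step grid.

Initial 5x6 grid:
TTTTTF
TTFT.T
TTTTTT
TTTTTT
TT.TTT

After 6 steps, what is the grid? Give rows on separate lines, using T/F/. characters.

Step 1: 6 trees catch fire, 2 burn out
  TTFTF.
  TF.F.F
  TTFTTT
  TTTTTT
  TT.TTT
Step 2: 7 trees catch fire, 6 burn out
  TF.F..
  F.....
  TF.FTF
  TTFTTT
  TT.TTT
Step 3: 6 trees catch fire, 7 burn out
  F.....
  ......
  F...F.
  TF.FTF
  TT.TTT
Step 4: 5 trees catch fire, 6 burn out
  ......
  ......
  ......
  F...F.
  TF.FTF
Step 5: 2 trees catch fire, 5 burn out
  ......
  ......
  ......
  ......
  F...F.
Step 6: 0 trees catch fire, 2 burn out
  ......
  ......
  ......
  ......
  ......

......
......
......
......
......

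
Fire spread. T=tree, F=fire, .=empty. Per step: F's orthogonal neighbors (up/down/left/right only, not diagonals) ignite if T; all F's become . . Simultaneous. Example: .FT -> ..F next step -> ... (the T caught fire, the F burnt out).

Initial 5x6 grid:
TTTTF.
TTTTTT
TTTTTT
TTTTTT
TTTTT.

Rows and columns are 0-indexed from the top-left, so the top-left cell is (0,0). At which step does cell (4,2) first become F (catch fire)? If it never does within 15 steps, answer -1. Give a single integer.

Step 1: cell (4,2)='T' (+2 fires, +1 burnt)
Step 2: cell (4,2)='T' (+4 fires, +2 burnt)
Step 3: cell (4,2)='T' (+5 fires, +4 burnt)
Step 4: cell (4,2)='T' (+6 fires, +5 burnt)
Step 5: cell (4,2)='T' (+4 fires, +6 burnt)
Step 6: cell (4,2)='F' (+3 fires, +4 burnt)
  -> target ignites at step 6
Step 7: cell (4,2)='.' (+2 fires, +3 burnt)
Step 8: cell (4,2)='.' (+1 fires, +2 burnt)
Step 9: cell (4,2)='.' (+0 fires, +1 burnt)
  fire out at step 9

6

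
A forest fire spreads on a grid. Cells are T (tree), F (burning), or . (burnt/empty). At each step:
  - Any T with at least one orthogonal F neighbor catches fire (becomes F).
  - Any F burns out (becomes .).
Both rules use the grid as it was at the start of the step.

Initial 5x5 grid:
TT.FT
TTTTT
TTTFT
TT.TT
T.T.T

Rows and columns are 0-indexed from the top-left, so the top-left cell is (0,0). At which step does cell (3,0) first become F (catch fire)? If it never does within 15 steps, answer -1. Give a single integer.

Step 1: cell (3,0)='T' (+5 fires, +2 burnt)
Step 2: cell (3,0)='T' (+4 fires, +5 burnt)
Step 3: cell (3,0)='T' (+4 fires, +4 burnt)
Step 4: cell (3,0)='F' (+3 fires, +4 burnt)
  -> target ignites at step 4
Step 5: cell (3,0)='.' (+2 fires, +3 burnt)
Step 6: cell (3,0)='.' (+0 fires, +2 burnt)
  fire out at step 6

4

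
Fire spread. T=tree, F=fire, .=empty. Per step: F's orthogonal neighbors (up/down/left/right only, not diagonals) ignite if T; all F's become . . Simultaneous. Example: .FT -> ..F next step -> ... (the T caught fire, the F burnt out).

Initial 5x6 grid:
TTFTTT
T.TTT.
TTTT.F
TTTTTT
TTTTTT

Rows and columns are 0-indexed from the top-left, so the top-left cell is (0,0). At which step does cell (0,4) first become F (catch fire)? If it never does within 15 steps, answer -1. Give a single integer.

Step 1: cell (0,4)='T' (+4 fires, +2 burnt)
Step 2: cell (0,4)='F' (+6 fires, +4 burnt)
  -> target ignites at step 2
Step 3: cell (0,4)='.' (+8 fires, +6 burnt)
Step 4: cell (0,4)='.' (+4 fires, +8 burnt)
Step 5: cell (0,4)='.' (+2 fires, +4 burnt)
Step 6: cell (0,4)='.' (+1 fires, +2 burnt)
Step 7: cell (0,4)='.' (+0 fires, +1 burnt)
  fire out at step 7

2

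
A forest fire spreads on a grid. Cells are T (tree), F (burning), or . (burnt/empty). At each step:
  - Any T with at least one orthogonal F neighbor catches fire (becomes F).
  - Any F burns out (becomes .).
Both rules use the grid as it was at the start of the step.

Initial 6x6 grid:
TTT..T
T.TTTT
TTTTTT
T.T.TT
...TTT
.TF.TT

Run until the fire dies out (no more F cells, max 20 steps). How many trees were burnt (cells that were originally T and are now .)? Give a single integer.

Step 1: +1 fires, +1 burnt (F count now 1)
Step 2: +0 fires, +1 burnt (F count now 0)
Fire out after step 2
Initially T: 25, now '.': 12
Total burnt (originally-T cells now '.'): 1

Answer: 1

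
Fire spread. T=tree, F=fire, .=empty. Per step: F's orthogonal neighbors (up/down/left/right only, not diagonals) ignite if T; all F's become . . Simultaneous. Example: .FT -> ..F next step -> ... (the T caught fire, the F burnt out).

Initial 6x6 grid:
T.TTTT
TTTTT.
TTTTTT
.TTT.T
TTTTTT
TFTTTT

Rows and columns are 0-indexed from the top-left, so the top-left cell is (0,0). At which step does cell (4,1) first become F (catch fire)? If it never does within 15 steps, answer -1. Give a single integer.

Step 1: cell (4,1)='F' (+3 fires, +1 burnt)
  -> target ignites at step 1
Step 2: cell (4,1)='.' (+4 fires, +3 burnt)
Step 3: cell (4,1)='.' (+4 fires, +4 burnt)
Step 4: cell (4,1)='.' (+6 fires, +4 burnt)
Step 5: cell (4,1)='.' (+4 fires, +6 burnt)
Step 6: cell (4,1)='.' (+5 fires, +4 burnt)
Step 7: cell (4,1)='.' (+3 fires, +5 burnt)
Step 8: cell (4,1)='.' (+1 fires, +3 burnt)
Step 9: cell (4,1)='.' (+1 fires, +1 burnt)
Step 10: cell (4,1)='.' (+0 fires, +1 burnt)
  fire out at step 10

1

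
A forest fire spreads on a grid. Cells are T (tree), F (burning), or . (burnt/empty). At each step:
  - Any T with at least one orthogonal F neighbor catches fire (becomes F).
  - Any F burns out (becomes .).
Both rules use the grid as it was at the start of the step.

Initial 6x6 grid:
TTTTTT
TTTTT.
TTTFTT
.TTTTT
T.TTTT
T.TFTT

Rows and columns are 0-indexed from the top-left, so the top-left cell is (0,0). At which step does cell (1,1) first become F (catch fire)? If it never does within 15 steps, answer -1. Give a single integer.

Step 1: cell (1,1)='T' (+7 fires, +2 burnt)
Step 2: cell (1,1)='T' (+10 fires, +7 burnt)
Step 3: cell (1,1)='F' (+7 fires, +10 burnt)
  -> target ignites at step 3
Step 4: cell (1,1)='.' (+3 fires, +7 burnt)
Step 5: cell (1,1)='.' (+1 fires, +3 burnt)
Step 6: cell (1,1)='.' (+0 fires, +1 burnt)
  fire out at step 6

3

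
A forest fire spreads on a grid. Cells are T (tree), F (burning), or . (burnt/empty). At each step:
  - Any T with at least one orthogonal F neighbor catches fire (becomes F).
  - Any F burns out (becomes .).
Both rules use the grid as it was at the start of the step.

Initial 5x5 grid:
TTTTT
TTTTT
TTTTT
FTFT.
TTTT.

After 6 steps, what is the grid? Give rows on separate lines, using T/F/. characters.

Step 1: 6 trees catch fire, 2 burn out
  TTTTT
  TTTTT
  FTFTT
  .F.F.
  FTFT.
Step 2: 6 trees catch fire, 6 burn out
  TTTTT
  FTFTT
  .F.FT
  .....
  .F.F.
Step 3: 5 trees catch fire, 6 burn out
  FTFTT
  .F.FT
  ....F
  .....
  .....
Step 4: 3 trees catch fire, 5 burn out
  .F.FT
  ....F
  .....
  .....
  .....
Step 5: 1 trees catch fire, 3 burn out
  ....F
  .....
  .....
  .....
  .....
Step 6: 0 trees catch fire, 1 burn out
  .....
  .....
  .....
  .....
  .....

.....
.....
.....
.....
.....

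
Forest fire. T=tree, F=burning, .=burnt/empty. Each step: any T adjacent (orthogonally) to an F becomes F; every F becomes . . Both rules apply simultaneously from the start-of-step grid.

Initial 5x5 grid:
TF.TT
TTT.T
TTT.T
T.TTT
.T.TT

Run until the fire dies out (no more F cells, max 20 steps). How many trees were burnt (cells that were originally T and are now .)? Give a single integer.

Answer: 17

Derivation:
Step 1: +2 fires, +1 burnt (F count now 2)
Step 2: +3 fires, +2 burnt (F count now 3)
Step 3: +2 fires, +3 burnt (F count now 2)
Step 4: +2 fires, +2 burnt (F count now 2)
Step 5: +1 fires, +2 burnt (F count now 1)
Step 6: +2 fires, +1 burnt (F count now 2)
Step 7: +2 fires, +2 burnt (F count now 2)
Step 8: +1 fires, +2 burnt (F count now 1)
Step 9: +1 fires, +1 burnt (F count now 1)
Step 10: +1 fires, +1 burnt (F count now 1)
Step 11: +0 fires, +1 burnt (F count now 0)
Fire out after step 11
Initially T: 18, now '.': 24
Total burnt (originally-T cells now '.'): 17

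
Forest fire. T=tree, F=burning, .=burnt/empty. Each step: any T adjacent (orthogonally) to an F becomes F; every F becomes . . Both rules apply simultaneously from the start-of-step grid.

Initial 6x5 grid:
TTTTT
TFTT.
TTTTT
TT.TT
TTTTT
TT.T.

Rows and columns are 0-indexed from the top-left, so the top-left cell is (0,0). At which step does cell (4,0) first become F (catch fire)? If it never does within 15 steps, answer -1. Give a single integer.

Step 1: cell (4,0)='T' (+4 fires, +1 burnt)
Step 2: cell (4,0)='T' (+6 fires, +4 burnt)
Step 3: cell (4,0)='T' (+4 fires, +6 burnt)
Step 4: cell (4,0)='F' (+6 fires, +4 burnt)
  -> target ignites at step 4
Step 5: cell (4,0)='.' (+3 fires, +6 burnt)
Step 6: cell (4,0)='.' (+2 fires, +3 burnt)
Step 7: cell (4,0)='.' (+0 fires, +2 burnt)
  fire out at step 7

4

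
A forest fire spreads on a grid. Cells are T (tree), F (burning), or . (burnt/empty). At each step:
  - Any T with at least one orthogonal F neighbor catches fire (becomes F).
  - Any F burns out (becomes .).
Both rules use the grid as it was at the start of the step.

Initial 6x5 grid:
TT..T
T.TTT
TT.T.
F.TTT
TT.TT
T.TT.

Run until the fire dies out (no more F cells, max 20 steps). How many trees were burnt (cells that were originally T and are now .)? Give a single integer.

Step 1: +2 fires, +1 burnt (F count now 2)
Step 2: +4 fires, +2 burnt (F count now 4)
Step 3: +1 fires, +4 burnt (F count now 1)
Step 4: +1 fires, +1 burnt (F count now 1)
Step 5: +0 fires, +1 burnt (F count now 0)
Fire out after step 5
Initially T: 20, now '.': 18
Total burnt (originally-T cells now '.'): 8

Answer: 8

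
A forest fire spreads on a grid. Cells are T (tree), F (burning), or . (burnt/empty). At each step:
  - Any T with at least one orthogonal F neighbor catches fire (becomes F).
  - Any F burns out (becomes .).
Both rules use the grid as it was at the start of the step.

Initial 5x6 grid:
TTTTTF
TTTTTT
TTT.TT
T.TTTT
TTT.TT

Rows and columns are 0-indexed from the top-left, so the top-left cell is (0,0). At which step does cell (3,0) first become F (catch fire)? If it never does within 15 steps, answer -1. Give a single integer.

Step 1: cell (3,0)='T' (+2 fires, +1 burnt)
Step 2: cell (3,0)='T' (+3 fires, +2 burnt)
Step 3: cell (3,0)='T' (+4 fires, +3 burnt)
Step 4: cell (3,0)='T' (+4 fires, +4 burnt)
Step 5: cell (3,0)='T' (+5 fires, +4 burnt)
Step 6: cell (3,0)='T' (+3 fires, +5 burnt)
Step 7: cell (3,0)='T' (+2 fires, +3 burnt)
Step 8: cell (3,0)='F' (+2 fires, +2 burnt)
  -> target ignites at step 8
Step 9: cell (3,0)='.' (+1 fires, +2 burnt)
Step 10: cell (3,0)='.' (+0 fires, +1 burnt)
  fire out at step 10

8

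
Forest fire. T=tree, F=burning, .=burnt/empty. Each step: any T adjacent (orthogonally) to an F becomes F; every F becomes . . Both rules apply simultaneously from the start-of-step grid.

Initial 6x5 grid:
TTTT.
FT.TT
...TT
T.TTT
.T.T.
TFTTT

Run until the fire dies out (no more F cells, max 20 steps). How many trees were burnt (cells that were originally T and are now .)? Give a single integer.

Step 1: +5 fires, +2 burnt (F count now 5)
Step 2: +2 fires, +5 burnt (F count now 2)
Step 3: +3 fires, +2 burnt (F count now 3)
Step 4: +2 fires, +3 burnt (F count now 2)
Step 5: +4 fires, +2 burnt (F count now 4)
Step 6: +2 fires, +4 burnt (F count now 2)
Step 7: +0 fires, +2 burnt (F count now 0)
Fire out after step 7
Initially T: 19, now '.': 29
Total burnt (originally-T cells now '.'): 18

Answer: 18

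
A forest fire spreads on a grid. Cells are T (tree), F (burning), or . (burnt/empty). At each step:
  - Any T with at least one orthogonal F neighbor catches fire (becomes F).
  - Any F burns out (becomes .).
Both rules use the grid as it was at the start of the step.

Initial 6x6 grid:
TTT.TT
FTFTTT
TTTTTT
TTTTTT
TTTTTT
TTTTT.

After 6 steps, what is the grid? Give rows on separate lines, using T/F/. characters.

Step 1: 6 trees catch fire, 2 burn out
  FTF.TT
  .F.FTT
  FTFTTT
  TTTTTT
  TTTTTT
  TTTTT.
Step 2: 6 trees catch fire, 6 burn out
  .F..TT
  ....FT
  .F.FTT
  FTFTTT
  TTTTTT
  TTTTT.
Step 3: 7 trees catch fire, 6 burn out
  ....FT
  .....F
  ....FT
  .F.FTT
  FTFTTT
  TTTTT.
Step 4: 7 trees catch fire, 7 burn out
  .....F
  ......
  .....F
  ....FT
  .F.FTT
  FTFTT.
Step 5: 4 trees catch fire, 7 burn out
  ......
  ......
  ......
  .....F
  ....FT
  .F.FT.
Step 6: 2 trees catch fire, 4 burn out
  ......
  ......
  ......
  ......
  .....F
  ....F.

......
......
......
......
.....F
....F.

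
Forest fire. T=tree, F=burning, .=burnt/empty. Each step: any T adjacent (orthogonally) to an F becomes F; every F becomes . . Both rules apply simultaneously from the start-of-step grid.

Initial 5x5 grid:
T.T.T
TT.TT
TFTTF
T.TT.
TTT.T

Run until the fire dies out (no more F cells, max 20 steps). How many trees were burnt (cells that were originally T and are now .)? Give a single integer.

Answer: 15

Derivation:
Step 1: +5 fires, +2 burnt (F count now 5)
Step 2: +6 fires, +5 burnt (F count now 6)
Step 3: +3 fires, +6 burnt (F count now 3)
Step 4: +1 fires, +3 burnt (F count now 1)
Step 5: +0 fires, +1 burnt (F count now 0)
Fire out after step 5
Initially T: 17, now '.': 23
Total burnt (originally-T cells now '.'): 15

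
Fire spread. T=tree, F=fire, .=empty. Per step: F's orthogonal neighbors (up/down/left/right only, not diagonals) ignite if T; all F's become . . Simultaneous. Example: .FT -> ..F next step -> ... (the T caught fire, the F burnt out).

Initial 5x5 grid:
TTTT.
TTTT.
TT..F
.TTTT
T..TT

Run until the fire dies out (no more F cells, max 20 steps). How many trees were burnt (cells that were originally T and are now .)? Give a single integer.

Step 1: +1 fires, +1 burnt (F count now 1)
Step 2: +2 fires, +1 burnt (F count now 2)
Step 3: +2 fires, +2 burnt (F count now 2)
Step 4: +1 fires, +2 burnt (F count now 1)
Step 5: +1 fires, +1 burnt (F count now 1)
Step 6: +2 fires, +1 burnt (F count now 2)
Step 7: +3 fires, +2 burnt (F count now 3)
Step 8: +3 fires, +3 burnt (F count now 3)
Step 9: +1 fires, +3 burnt (F count now 1)
Step 10: +0 fires, +1 burnt (F count now 0)
Fire out after step 10
Initially T: 17, now '.': 24
Total burnt (originally-T cells now '.'): 16

Answer: 16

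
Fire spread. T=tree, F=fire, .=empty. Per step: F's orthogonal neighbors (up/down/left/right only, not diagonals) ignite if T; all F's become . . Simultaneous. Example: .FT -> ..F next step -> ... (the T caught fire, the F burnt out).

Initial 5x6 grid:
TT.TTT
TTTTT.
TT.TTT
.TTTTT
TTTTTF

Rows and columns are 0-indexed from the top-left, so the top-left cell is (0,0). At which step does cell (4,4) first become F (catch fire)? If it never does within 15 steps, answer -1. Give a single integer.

Step 1: cell (4,4)='F' (+2 fires, +1 burnt)
  -> target ignites at step 1
Step 2: cell (4,4)='.' (+3 fires, +2 burnt)
Step 3: cell (4,4)='.' (+3 fires, +3 burnt)
Step 4: cell (4,4)='.' (+4 fires, +3 burnt)
Step 5: cell (4,4)='.' (+4 fires, +4 burnt)
Step 6: cell (4,4)='.' (+4 fires, +4 burnt)
Step 7: cell (4,4)='.' (+2 fires, +4 burnt)
Step 8: cell (4,4)='.' (+2 fires, +2 burnt)
Step 9: cell (4,4)='.' (+1 fires, +2 burnt)
Step 10: cell (4,4)='.' (+0 fires, +1 burnt)
  fire out at step 10

1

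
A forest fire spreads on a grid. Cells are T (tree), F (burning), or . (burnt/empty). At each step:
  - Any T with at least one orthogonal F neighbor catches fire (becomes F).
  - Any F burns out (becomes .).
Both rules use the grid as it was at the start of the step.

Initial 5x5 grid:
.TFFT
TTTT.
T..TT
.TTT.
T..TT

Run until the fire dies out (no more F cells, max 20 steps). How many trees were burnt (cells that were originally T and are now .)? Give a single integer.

Answer: 14

Derivation:
Step 1: +4 fires, +2 burnt (F count now 4)
Step 2: +2 fires, +4 burnt (F count now 2)
Step 3: +3 fires, +2 burnt (F count now 3)
Step 4: +3 fires, +3 burnt (F count now 3)
Step 5: +2 fires, +3 burnt (F count now 2)
Step 6: +0 fires, +2 burnt (F count now 0)
Fire out after step 6
Initially T: 15, now '.': 24
Total burnt (originally-T cells now '.'): 14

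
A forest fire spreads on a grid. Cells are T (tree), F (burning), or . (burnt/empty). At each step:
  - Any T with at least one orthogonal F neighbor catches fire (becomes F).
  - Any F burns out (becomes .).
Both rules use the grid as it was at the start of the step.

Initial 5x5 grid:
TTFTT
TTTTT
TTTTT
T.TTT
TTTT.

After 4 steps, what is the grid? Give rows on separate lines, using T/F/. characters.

Step 1: 3 trees catch fire, 1 burn out
  TF.FT
  TTFTT
  TTTTT
  T.TTT
  TTTT.
Step 2: 5 trees catch fire, 3 burn out
  F...F
  TF.FT
  TTFTT
  T.TTT
  TTTT.
Step 3: 5 trees catch fire, 5 burn out
  .....
  F...F
  TF.FT
  T.FTT
  TTTT.
Step 4: 4 trees catch fire, 5 burn out
  .....
  .....
  F...F
  T..FT
  TTFT.

.....
.....
F...F
T..FT
TTFT.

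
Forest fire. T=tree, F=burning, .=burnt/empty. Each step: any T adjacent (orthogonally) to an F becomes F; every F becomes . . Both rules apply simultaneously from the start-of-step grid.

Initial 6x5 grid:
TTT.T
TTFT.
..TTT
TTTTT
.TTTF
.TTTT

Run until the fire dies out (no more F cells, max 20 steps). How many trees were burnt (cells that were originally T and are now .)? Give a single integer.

Step 1: +7 fires, +2 burnt (F count now 7)
Step 2: +8 fires, +7 burnt (F count now 8)
Step 3: +4 fires, +8 burnt (F count now 4)
Step 4: +2 fires, +4 burnt (F count now 2)
Step 5: +0 fires, +2 burnt (F count now 0)
Fire out after step 5
Initially T: 22, now '.': 29
Total burnt (originally-T cells now '.'): 21

Answer: 21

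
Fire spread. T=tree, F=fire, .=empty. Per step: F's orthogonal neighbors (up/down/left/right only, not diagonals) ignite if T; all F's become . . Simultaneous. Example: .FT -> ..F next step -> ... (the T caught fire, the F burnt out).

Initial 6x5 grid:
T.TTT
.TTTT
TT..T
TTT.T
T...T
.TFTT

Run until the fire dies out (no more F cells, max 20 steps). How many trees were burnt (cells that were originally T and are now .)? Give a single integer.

Answer: 19

Derivation:
Step 1: +2 fires, +1 burnt (F count now 2)
Step 2: +1 fires, +2 burnt (F count now 1)
Step 3: +1 fires, +1 burnt (F count now 1)
Step 4: +1 fires, +1 burnt (F count now 1)
Step 5: +1 fires, +1 burnt (F count now 1)
Step 6: +1 fires, +1 burnt (F count now 1)
Step 7: +2 fires, +1 burnt (F count now 2)
Step 8: +2 fires, +2 burnt (F count now 2)
Step 9: +2 fires, +2 burnt (F count now 2)
Step 10: +1 fires, +2 burnt (F count now 1)
Step 11: +2 fires, +1 burnt (F count now 2)
Step 12: +2 fires, +2 burnt (F count now 2)
Step 13: +1 fires, +2 burnt (F count now 1)
Step 14: +0 fires, +1 burnt (F count now 0)
Fire out after step 14
Initially T: 20, now '.': 29
Total burnt (originally-T cells now '.'): 19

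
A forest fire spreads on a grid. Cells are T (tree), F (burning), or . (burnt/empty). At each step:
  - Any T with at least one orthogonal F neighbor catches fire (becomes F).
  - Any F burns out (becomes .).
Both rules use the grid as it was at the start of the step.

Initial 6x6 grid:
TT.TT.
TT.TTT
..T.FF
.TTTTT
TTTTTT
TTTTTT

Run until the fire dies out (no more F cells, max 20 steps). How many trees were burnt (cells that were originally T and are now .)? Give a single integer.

Answer: 23

Derivation:
Step 1: +4 fires, +2 burnt (F count now 4)
Step 2: +5 fires, +4 burnt (F count now 5)
Step 3: +5 fires, +5 burnt (F count now 5)
Step 4: +4 fires, +5 burnt (F count now 4)
Step 5: +2 fires, +4 burnt (F count now 2)
Step 6: +2 fires, +2 burnt (F count now 2)
Step 7: +1 fires, +2 burnt (F count now 1)
Step 8: +0 fires, +1 burnt (F count now 0)
Fire out after step 8
Initially T: 27, now '.': 32
Total burnt (originally-T cells now '.'): 23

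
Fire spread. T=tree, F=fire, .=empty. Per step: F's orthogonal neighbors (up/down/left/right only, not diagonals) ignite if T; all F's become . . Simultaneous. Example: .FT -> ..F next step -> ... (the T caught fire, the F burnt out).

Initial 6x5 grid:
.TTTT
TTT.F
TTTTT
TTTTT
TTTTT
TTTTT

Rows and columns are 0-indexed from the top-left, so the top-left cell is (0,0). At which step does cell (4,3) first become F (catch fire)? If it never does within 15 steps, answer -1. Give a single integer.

Step 1: cell (4,3)='T' (+2 fires, +1 burnt)
Step 2: cell (4,3)='T' (+3 fires, +2 burnt)
Step 3: cell (4,3)='T' (+4 fires, +3 burnt)
Step 4: cell (4,3)='F' (+6 fires, +4 burnt)
  -> target ignites at step 4
Step 5: cell (4,3)='.' (+5 fires, +6 burnt)
Step 6: cell (4,3)='.' (+4 fires, +5 burnt)
Step 7: cell (4,3)='.' (+2 fires, +4 burnt)
Step 8: cell (4,3)='.' (+1 fires, +2 burnt)
Step 9: cell (4,3)='.' (+0 fires, +1 burnt)
  fire out at step 9

4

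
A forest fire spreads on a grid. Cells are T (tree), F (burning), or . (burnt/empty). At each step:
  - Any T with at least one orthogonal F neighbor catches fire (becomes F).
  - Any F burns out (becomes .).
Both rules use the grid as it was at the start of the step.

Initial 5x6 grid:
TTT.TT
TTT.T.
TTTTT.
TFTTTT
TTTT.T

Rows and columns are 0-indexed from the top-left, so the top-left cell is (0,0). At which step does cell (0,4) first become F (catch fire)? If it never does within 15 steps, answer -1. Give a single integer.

Step 1: cell (0,4)='T' (+4 fires, +1 burnt)
Step 2: cell (0,4)='T' (+6 fires, +4 burnt)
Step 3: cell (0,4)='T' (+6 fires, +6 burnt)
Step 4: cell (0,4)='T' (+4 fires, +6 burnt)
Step 5: cell (0,4)='T' (+2 fires, +4 burnt)
Step 6: cell (0,4)='F' (+1 fires, +2 burnt)
  -> target ignites at step 6
Step 7: cell (0,4)='.' (+1 fires, +1 burnt)
Step 8: cell (0,4)='.' (+0 fires, +1 burnt)
  fire out at step 8

6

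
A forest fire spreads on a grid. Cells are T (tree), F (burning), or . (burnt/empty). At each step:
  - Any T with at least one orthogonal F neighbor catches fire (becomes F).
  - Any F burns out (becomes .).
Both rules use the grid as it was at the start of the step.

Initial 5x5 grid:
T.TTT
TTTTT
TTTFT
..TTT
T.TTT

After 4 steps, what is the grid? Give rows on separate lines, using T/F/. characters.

Step 1: 4 trees catch fire, 1 burn out
  T.TTT
  TTTFT
  TTF.F
  ..TFT
  T.TTT
Step 2: 7 trees catch fire, 4 burn out
  T.TFT
  TTF.F
  TF...
  ..F.F
  T.TFT
Step 3: 6 trees catch fire, 7 burn out
  T.F.F
  TF...
  F....
  .....
  T.F.F
Step 4: 1 trees catch fire, 6 burn out
  T....
  F....
  .....
  .....
  T....

T....
F....
.....
.....
T....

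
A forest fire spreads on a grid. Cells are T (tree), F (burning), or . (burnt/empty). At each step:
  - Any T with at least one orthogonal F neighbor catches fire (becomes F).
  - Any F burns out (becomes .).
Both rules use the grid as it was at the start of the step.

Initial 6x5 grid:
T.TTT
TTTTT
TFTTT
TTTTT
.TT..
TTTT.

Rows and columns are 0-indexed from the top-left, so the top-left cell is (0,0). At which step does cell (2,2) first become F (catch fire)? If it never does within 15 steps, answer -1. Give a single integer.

Step 1: cell (2,2)='F' (+4 fires, +1 burnt)
  -> target ignites at step 1
Step 2: cell (2,2)='.' (+6 fires, +4 burnt)
Step 3: cell (2,2)='.' (+7 fires, +6 burnt)
Step 4: cell (2,2)='.' (+5 fires, +7 burnt)
Step 5: cell (2,2)='.' (+2 fires, +5 burnt)
Step 6: cell (2,2)='.' (+0 fires, +2 burnt)
  fire out at step 6

1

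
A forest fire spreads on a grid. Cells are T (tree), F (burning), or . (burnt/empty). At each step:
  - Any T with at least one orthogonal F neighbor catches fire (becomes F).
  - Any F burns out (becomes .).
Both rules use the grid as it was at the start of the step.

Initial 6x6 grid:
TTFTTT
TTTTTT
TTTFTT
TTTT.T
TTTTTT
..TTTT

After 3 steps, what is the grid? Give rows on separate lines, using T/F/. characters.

Step 1: 7 trees catch fire, 2 burn out
  TF.FTT
  TTFFTT
  TTF.FT
  TTTF.T
  TTTTTT
  ..TTTT
Step 2: 8 trees catch fire, 7 burn out
  F...FT
  TF..FT
  TF...F
  TTF..T
  TTTFTT
  ..TTTT
Step 3: 9 trees catch fire, 8 burn out
  .....F
  F....F
  F.....
  TF...F
  TTF.FT
  ..TFTT

.....F
F....F
F.....
TF...F
TTF.FT
..TFTT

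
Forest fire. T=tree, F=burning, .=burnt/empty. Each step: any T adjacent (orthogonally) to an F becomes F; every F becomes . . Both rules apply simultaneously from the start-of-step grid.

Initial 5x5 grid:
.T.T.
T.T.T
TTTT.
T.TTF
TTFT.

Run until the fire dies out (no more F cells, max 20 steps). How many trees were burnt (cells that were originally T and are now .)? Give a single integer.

Answer: 12

Derivation:
Step 1: +4 fires, +2 burnt (F count now 4)
Step 2: +3 fires, +4 burnt (F count now 3)
Step 3: +3 fires, +3 burnt (F count now 3)
Step 4: +1 fires, +3 burnt (F count now 1)
Step 5: +1 fires, +1 burnt (F count now 1)
Step 6: +0 fires, +1 burnt (F count now 0)
Fire out after step 6
Initially T: 15, now '.': 22
Total burnt (originally-T cells now '.'): 12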